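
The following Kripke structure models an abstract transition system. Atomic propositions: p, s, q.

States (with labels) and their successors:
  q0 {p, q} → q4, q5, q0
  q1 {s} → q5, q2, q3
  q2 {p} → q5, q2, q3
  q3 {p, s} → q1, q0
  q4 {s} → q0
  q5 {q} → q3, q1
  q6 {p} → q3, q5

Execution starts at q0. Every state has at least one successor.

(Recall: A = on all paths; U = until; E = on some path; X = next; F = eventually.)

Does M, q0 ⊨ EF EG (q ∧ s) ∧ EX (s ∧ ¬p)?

States satisfying EG (q ∧ s): ∅.
States satisfying EF EG (q ∧ s): ∅.
States satisfying s ∧ ¬p: {q1, q4}.
States satisfying EX (s ∧ ¬p): {q0, q3, q5}.
States satisfying EF EG (q ∧ s) ∧ EX (s ∧ ¬p): ∅.
q0 ∉ Sat(EF EG (q ∧ s) ∧ EX (s ∧ ¬p)).

Does not hold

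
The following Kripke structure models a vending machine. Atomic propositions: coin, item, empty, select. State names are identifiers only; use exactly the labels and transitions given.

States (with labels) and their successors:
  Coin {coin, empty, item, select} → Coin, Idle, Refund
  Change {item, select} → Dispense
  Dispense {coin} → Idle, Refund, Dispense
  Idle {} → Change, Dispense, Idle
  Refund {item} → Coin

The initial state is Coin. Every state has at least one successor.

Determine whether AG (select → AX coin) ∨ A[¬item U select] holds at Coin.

Yes

States satisfying select → AX coin: {Change, Dispense, Idle, Refund}.
States satisfying AG (select → AX coin): ∅.
States satisfying ¬item: {Dispense, Idle}.
States satisfying select: {Coin, Change}.
States satisfying A[¬item U select]: {Coin, Change}.
States satisfying AG (select → AX coin) ∨ A[¬item U select]: {Coin, Change}.
Coin ∈ Sat(AG (select → AX coin) ∨ A[¬item U select]).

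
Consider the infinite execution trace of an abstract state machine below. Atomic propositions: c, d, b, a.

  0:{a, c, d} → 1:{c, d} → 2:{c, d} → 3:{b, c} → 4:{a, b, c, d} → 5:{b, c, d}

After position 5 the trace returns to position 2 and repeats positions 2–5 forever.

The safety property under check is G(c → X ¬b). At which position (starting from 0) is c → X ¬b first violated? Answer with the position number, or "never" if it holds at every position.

Check c → X ¬b at each position in order: 0 ✓, 1 ✓.
At position 2 the labels are {c, d} and the next position 3 has {b, c}, so c → X ¬b is false there. This is the first violation.

2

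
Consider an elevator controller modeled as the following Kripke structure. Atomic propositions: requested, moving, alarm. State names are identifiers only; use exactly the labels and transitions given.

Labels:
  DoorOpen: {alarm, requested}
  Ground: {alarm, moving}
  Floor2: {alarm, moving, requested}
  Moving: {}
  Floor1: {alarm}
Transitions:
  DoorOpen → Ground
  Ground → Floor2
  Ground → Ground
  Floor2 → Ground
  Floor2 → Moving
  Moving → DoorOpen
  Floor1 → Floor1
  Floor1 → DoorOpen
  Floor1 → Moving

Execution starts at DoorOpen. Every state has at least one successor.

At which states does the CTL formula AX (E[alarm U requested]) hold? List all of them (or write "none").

{DoorOpen, Ground, Moving}

States satisfying E[alarm U requested]: {DoorOpen, Ground, Floor2, Floor1}.
States satisfying AX (E[alarm U requested]): {DoorOpen, Ground, Moving}.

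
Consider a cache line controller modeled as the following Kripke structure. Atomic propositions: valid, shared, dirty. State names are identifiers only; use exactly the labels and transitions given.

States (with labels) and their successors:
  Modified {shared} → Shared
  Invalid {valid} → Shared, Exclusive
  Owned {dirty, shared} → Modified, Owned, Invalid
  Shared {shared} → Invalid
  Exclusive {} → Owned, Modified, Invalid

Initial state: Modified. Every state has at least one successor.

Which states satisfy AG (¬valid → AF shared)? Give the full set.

States satisfying ¬valid → AF shared: {Modified, Invalid, Owned, Shared}.
States satisfying AG (¬valid → AF shared): ∅.

none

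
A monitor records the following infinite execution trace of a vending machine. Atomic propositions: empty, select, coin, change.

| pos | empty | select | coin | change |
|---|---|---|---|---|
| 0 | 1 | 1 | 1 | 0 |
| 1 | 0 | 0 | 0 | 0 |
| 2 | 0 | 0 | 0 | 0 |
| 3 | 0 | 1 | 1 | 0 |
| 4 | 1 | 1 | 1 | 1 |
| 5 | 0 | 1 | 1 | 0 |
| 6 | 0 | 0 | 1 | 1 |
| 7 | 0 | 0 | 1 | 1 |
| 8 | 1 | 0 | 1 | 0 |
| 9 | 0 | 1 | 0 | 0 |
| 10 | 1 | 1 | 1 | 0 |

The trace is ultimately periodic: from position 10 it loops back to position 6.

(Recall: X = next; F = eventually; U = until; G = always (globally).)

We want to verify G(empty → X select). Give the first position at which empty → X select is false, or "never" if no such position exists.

0

At position 0 the labels are {coin, empty, select} and the next position 1 has {}, so empty → X select is false there. This is the first violation.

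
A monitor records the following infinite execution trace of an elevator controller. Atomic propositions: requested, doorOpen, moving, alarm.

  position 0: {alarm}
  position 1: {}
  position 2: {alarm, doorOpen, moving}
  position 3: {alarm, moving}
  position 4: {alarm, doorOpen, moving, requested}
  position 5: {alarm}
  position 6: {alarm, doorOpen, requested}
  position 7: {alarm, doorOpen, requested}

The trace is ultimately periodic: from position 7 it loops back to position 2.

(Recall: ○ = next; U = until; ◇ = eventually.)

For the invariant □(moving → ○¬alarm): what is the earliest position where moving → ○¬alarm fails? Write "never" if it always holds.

Check moving → ○¬alarm at each position in order: 0 ✓, 1 ✓.
At position 2 the labels are {alarm, doorOpen, moving} and the next position 3 has {alarm, moving}, so moving → ○¬alarm is false there. This is the first violation.

2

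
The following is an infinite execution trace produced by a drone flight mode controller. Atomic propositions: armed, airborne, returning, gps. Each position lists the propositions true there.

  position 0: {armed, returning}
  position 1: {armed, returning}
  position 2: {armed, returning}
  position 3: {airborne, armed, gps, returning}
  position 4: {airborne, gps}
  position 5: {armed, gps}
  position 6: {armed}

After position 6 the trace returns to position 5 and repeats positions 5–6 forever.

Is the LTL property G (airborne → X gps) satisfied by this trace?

Satisfied

airborne → X gps holds at every position 0..6, and those are all positions ever visited, so G (airborne → X gps) holds.
Positions where airborne holds: 3, 4.
Check X gps at each: 3→ok, 4→ok.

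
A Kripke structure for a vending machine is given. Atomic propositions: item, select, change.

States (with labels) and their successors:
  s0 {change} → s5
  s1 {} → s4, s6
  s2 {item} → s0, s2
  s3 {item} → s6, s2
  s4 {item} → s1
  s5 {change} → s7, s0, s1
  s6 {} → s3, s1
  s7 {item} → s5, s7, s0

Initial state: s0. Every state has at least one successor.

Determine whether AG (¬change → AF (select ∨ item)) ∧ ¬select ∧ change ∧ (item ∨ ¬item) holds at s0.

Violated

States satisfying ¬change → AF (select ∨ item): {s0, s2, s3, s4, s5, s7}.
States satisfying AG (¬change → AF (select ∨ item)): ∅.
States satisfying ¬select: {s0, s1, s2, s3, s4, s5, s6, s7}.
States satisfying ¬select ∧ change: {s0, s5}.
States satisfying ¬item: {s0, s1, s5, s6}.
States satisfying item ∨ ¬item: {s0, s1, s2, s3, s4, s5, s6, s7}.
States satisfying ¬select ∧ change ∧ (item ∨ ¬item): {s0, s5}.
States satisfying AG (¬change → AF (select ∨ item)) ∧ ¬select ∧ change ∧ (item ∨ ¬item): ∅.
s0 ∉ Sat(AG (¬change → AF (select ∨ item)) ∧ ¬select ∧ change ∧ (item ∨ ¬item)).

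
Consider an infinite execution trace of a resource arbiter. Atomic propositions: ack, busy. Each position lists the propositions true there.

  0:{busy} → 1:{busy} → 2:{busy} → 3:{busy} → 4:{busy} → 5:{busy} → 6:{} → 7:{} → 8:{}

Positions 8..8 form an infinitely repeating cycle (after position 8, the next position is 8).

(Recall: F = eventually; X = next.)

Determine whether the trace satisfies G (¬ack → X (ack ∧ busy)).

No

¬ack → X (ack ∧ busy) must hold at every position from 0 onward. It fails at position 0, so G (¬ack → X (ack ∧ busy)) is false.
Positions where ¬ack holds: 0, 1, 2, 3, 4, 5, 6, 7, 8.
Check X (ack ∧ busy) at each: 0→fails, 1→fails, 2→fails, 3→fails, 4→fails, 5→fails, 6→fails, 7→fails, 8→fails.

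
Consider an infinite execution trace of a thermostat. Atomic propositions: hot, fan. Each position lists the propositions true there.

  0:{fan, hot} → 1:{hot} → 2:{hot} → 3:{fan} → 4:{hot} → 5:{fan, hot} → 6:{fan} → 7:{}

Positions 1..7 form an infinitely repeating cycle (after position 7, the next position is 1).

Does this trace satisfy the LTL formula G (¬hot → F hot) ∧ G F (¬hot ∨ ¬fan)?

¬hot → F hot holds at every position 0..7, and those are all positions ever visited, so G (¬hot → F hot) holds.
Positions where ¬hot holds: 3, 6, 7.
Check F hot at each: 3→ok, 6→ok, 7→ok.
F (¬hot ∨ ¬fan) holds at every position 0..7, and those are all positions ever visited, so G F (¬hot ∨ ¬fan) holds.
At position 0: G (¬hot → F hot) is true; G F (¬hot ∨ ¬fan) is true; so G (¬hot → F hot) ∧ G F (¬hot ∨ ¬fan) is true.

Holds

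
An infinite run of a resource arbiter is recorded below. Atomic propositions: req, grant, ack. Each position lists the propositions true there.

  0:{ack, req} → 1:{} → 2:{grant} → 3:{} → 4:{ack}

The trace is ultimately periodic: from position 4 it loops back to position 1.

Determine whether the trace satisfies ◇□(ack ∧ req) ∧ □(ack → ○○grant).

Does not hold

□(ack ∧ req) is false at every position 0..4, so it never becomes true and ◇□(ack ∧ req) fails.
ack → ○○grant holds at every position 0..4, and those are all positions ever visited, so □(ack → ○○grant) holds.
Positions where ack holds: 0, 4.
Check ○○grant at each: 0→ok, 4→ok.
At position 0: ◇□(ack ∧ req) is false; □(ack → ○○grant) is true; so ◇□(ack ∧ req) ∧ □(ack → ○○grant) is false.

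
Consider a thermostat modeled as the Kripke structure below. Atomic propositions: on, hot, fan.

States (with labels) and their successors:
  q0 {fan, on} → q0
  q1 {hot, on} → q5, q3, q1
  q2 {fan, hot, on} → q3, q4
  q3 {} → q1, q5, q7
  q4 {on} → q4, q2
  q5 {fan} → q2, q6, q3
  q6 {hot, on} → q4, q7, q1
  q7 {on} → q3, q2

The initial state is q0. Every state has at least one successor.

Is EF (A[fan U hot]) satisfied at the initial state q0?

States satisfying A[fan U hot]: {q1, q2, q6}.
States satisfying EF (A[fan U hot]): {q1, q2, q3, q4, q5, q6, q7}.
No suitable path/successor from q0 witnesses the formula.
q0 ∉ Sat(EF (A[fan U hot])).

No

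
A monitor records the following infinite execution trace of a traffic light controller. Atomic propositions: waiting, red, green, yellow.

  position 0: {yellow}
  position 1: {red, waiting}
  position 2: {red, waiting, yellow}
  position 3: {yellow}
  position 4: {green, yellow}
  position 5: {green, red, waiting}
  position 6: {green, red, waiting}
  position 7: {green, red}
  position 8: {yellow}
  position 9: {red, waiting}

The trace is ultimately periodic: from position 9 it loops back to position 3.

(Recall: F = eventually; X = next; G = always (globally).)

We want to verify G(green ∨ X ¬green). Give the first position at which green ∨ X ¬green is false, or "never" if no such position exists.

3

Check green ∨ X ¬green at each position in order: 0 ✓, 1 ✓, 2 ✓.
At position 3 the labels are {yellow} and the next position 4 has {green, yellow}, so green ∨ X ¬green is false there. This is the first violation.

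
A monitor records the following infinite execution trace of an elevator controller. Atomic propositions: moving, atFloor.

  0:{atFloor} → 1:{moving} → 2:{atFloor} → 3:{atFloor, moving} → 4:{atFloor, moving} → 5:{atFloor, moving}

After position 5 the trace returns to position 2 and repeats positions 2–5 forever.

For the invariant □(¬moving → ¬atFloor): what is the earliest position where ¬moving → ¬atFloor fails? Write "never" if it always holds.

At position 0 the labels are {atFloor}, so ¬moving → ¬atFloor is false there. This is the first violation.

0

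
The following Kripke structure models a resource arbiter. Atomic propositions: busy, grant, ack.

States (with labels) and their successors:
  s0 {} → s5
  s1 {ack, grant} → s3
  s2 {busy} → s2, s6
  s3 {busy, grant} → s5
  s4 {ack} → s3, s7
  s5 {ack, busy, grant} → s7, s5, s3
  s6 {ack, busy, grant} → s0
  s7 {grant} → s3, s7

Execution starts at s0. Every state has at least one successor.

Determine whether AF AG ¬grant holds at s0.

No

States satisfying AG ¬grant: ∅.
States satisfying AF AG ¬grant: ∅.
There is a path from s0 along which AG ¬grant never holds.
s0 ∉ Sat(AF AG ¬grant).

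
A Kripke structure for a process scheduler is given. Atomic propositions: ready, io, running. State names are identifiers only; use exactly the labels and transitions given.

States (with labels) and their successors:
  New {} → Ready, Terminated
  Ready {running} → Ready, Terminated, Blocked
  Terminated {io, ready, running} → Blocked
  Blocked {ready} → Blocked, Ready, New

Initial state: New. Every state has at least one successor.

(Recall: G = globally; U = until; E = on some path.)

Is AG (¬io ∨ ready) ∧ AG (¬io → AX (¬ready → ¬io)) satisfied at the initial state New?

States satisfying ¬io ∨ ready: {New, Ready, Terminated, Blocked}.
States satisfying AG (¬io ∨ ready): {New, Ready, Terminated, Blocked}.
States satisfying ¬io → AX (¬ready → ¬io): {New, Ready, Terminated, Blocked}.
States satisfying AG (¬io → AX (¬ready → ¬io)): {New, Ready, Terminated, Blocked}.
States satisfying AG (¬io ∨ ready) ∧ AG (¬io → AX (¬ready → ¬io)): {New, Ready, Terminated, Blocked}.
New ∈ Sat(AG (¬io ∨ ready) ∧ AG (¬io → AX (¬ready → ¬io))).

Satisfied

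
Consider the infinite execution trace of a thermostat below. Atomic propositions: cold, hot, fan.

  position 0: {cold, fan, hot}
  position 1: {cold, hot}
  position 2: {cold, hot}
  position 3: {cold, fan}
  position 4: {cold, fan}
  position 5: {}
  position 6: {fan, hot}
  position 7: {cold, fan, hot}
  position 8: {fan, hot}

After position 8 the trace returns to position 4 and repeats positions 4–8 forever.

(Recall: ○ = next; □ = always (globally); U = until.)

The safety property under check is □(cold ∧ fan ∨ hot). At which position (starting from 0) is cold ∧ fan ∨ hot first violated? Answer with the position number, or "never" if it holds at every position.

Check cold ∧ fan ∨ hot at each position in order: 0 ✓, 1 ✓, 2 ✓, 3 ✓, 4 ✓.
At position 5 the labels are {}, so cold ∧ fan ∨ hot is false there. This is the first violation.

5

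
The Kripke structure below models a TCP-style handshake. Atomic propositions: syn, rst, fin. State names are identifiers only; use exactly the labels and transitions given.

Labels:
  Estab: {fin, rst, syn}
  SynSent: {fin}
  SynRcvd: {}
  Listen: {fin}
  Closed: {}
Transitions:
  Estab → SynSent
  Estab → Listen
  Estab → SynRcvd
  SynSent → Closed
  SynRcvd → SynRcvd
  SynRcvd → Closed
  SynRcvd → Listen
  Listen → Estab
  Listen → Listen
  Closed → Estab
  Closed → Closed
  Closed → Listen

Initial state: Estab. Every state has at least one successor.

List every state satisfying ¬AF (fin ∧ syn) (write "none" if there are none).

States satisfying fin ∧ syn: {Estab}.
States satisfying AF (fin ∧ syn): {Estab}.
States satisfying ¬AF (fin ∧ syn): {SynSent, SynRcvd, Listen, Closed}.

{SynSent, SynRcvd, Listen, Closed}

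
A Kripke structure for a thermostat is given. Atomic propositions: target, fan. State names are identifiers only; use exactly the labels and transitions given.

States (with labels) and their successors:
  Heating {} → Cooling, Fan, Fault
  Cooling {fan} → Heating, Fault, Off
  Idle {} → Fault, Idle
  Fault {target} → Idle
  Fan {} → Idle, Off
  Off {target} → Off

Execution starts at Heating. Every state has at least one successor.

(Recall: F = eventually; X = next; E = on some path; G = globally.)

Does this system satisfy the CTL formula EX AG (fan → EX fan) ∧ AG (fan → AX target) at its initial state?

No

States satisfying AG (fan → EX fan): {Idle, Fault, Fan, Off}.
States satisfying EX AG (fan → EX fan): {Heating, Cooling, Idle, Fault, Fan, Off}.
States satisfying fan → AX target: {Heating, Idle, Fault, Fan, Off}.
States satisfying AG (fan → AX target): {Idle, Fault, Fan, Off}.
States satisfying EX AG (fan → EX fan) ∧ AG (fan → AX target): {Idle, Fault, Fan, Off}.
Heating ∉ Sat(EX AG (fan → EX fan) ∧ AG (fan → AX target)).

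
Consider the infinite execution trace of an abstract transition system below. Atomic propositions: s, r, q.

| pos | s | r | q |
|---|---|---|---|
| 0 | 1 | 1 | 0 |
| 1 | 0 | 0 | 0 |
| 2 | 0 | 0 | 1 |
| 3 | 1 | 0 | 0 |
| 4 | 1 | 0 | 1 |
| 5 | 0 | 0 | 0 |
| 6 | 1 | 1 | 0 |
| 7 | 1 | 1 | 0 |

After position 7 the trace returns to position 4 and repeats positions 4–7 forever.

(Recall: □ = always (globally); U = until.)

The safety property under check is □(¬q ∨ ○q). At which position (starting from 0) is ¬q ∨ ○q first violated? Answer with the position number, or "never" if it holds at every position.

2

Check ¬q ∨ ○q at each position in order: 0 ✓, 1 ✓.
At position 2 the labels are {q} and the next position 3 has {s}, so ¬q ∨ ○q is false there. This is the first violation.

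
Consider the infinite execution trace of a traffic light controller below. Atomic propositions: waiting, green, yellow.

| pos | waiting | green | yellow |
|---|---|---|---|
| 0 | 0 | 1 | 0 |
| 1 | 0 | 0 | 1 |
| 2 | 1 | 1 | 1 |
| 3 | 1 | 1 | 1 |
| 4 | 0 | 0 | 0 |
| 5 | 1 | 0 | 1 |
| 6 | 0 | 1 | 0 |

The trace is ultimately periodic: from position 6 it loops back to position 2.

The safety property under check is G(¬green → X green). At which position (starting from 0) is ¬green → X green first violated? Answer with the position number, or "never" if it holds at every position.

Check ¬green → X green at each position in order: 0 ✓, 1 ✓, 2 ✓, 3 ✓.
At position 4 the labels are {} and the next position 5 has {waiting, yellow}, so ¬green → X green is false there. This is the first violation.

4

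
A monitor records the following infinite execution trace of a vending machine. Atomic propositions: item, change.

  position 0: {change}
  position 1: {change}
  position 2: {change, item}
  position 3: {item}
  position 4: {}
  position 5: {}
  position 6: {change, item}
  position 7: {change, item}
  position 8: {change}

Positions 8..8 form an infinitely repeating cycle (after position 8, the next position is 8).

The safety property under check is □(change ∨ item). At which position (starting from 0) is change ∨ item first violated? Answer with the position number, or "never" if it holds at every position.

4

Check change ∨ item at each position in order: 0 ✓, 1 ✓, 2 ✓, 3 ✓.
At position 4 the labels are {}, so change ∨ item is false there. This is the first violation.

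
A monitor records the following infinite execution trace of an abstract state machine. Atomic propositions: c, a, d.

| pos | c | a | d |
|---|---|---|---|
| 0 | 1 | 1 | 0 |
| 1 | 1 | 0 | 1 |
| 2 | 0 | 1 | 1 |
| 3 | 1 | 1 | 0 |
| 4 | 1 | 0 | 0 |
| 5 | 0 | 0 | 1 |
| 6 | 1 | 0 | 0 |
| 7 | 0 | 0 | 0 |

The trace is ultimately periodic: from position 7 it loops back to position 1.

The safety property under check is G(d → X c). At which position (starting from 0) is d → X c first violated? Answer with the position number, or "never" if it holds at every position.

Check d → X c at each position in order: 0 ✓.
At position 1 the labels are {c, d} and the next position 2 has {a, d}, so d → X c is false there. This is the first violation.

1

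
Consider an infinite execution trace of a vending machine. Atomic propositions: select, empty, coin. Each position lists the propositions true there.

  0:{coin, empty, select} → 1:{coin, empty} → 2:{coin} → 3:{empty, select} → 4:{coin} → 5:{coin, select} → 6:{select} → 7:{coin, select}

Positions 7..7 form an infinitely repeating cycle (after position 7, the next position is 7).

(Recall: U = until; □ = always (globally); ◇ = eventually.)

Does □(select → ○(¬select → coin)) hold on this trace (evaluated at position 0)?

Satisfied

select → ○(¬select → coin) holds at every position 0..7, and those are all positions ever visited, so □(select → ○(¬select → coin)) holds.
Positions where select holds: 0, 3, 5, 6, 7.
Check ○(¬select → coin) at each: 0→ok, 3→ok, 5→ok, 6→ok, 7→ok.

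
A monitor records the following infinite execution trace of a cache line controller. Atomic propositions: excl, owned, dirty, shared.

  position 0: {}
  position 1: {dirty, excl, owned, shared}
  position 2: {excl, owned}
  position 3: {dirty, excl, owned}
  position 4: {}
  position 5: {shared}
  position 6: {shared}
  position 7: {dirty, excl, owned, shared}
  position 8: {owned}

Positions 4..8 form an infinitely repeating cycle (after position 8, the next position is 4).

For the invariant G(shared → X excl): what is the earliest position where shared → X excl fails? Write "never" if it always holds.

Check shared → X excl at each position in order: 0 ✓, 1 ✓, 2 ✓, 3 ✓, 4 ✓.
At position 5 the labels are {shared} and the next position 6 has {shared}, so shared → X excl is false there. This is the first violation.

5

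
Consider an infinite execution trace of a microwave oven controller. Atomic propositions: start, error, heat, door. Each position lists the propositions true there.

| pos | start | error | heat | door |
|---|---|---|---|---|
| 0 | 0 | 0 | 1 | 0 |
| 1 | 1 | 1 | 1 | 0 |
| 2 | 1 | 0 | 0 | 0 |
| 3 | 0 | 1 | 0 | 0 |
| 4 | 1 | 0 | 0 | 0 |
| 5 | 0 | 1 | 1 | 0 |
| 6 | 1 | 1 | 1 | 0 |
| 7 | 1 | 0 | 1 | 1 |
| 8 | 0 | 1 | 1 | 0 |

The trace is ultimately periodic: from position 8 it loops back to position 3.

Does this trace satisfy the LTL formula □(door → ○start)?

Violated

door → ○start must hold at every position from 0 onward. It fails at position 7, so □(door → ○start) is false.
Positions where door holds: 7.
Check ○start at each: 7→fails.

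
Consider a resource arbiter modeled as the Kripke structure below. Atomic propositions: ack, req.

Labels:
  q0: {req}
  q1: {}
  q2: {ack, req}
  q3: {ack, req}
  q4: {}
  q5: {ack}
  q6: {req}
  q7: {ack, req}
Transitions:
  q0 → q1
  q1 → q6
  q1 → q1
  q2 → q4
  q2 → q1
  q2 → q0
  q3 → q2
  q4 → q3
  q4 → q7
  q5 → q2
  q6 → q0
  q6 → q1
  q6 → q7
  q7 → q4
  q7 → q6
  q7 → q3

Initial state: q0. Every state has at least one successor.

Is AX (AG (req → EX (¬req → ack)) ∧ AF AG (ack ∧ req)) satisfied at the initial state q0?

Does not hold

States satisfying AG (req → EX (¬req → ack)) ∧ AF AG (ack ∧ req): ∅.
States satisfying AX (AG (req → EX (¬req → ack)) ∧ AF AG (ack ∧ req)): ∅.
q0 ∉ Sat(AX (AG (req → EX (¬req → ack)) ∧ AF AG (ack ∧ req))).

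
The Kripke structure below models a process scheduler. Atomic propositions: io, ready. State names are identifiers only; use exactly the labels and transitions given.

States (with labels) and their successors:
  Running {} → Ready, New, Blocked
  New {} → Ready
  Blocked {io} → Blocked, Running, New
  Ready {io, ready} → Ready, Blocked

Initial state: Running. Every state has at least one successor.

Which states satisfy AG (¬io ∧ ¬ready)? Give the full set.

none

States satisfying ¬io ∧ ¬ready: {Running, New}.
States satisfying AG (¬io ∧ ¬ready): ∅.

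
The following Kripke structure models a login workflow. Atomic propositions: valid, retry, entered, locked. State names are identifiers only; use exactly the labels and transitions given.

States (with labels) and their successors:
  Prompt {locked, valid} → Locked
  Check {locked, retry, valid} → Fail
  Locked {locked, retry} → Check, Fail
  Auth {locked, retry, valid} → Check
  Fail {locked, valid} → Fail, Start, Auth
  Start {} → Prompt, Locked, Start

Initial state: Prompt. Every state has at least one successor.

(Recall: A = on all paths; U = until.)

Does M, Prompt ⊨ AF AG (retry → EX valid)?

States satisfying AG (retry → EX valid): {Prompt, Check, Locked, Auth, Fail, Start}.
States satisfying AF AG (retry → EX valid): {Prompt, Check, Locked, Auth, Fail, Start}.
Prompt ∈ Sat(AF AG (retry → EX valid)).

Satisfied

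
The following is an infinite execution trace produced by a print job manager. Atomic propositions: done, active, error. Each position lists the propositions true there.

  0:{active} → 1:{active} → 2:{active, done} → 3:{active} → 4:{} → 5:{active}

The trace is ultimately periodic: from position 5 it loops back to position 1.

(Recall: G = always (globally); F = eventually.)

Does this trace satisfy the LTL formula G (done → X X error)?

done → X X error must hold at every position from 0 onward. It fails at position 2, so G (done → X X error) is false.
Positions where done holds: 2.
Check X X error at each: 2→fails.

No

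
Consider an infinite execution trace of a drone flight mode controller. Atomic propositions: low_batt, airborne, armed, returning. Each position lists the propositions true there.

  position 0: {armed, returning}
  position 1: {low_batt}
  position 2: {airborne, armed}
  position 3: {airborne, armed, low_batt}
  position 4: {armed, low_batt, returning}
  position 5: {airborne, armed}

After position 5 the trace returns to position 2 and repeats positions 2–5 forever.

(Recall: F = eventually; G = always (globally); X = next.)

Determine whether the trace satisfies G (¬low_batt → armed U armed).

Yes

¬low_batt → armed U armed holds at every position 0..5, and those are all positions ever visited, so G (¬low_batt → armed U armed) holds.
Positions where ¬low_batt holds: 0, 2, 5.
Check armed U armed at each: 0→ok, 2→ok, 5→ok.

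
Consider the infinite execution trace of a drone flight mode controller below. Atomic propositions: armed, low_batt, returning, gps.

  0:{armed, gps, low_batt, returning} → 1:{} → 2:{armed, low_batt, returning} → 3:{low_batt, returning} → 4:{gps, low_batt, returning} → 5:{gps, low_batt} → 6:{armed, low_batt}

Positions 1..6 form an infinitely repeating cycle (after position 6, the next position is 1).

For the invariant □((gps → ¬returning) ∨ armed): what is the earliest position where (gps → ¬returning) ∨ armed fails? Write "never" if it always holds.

4

Check (gps → ¬returning) ∨ armed at each position in order: 0 ✓, 1 ✓, 2 ✓, 3 ✓.
At position 4 the labels are {gps, low_batt, returning}, so (gps → ¬returning) ∨ armed is false there. This is the first violation.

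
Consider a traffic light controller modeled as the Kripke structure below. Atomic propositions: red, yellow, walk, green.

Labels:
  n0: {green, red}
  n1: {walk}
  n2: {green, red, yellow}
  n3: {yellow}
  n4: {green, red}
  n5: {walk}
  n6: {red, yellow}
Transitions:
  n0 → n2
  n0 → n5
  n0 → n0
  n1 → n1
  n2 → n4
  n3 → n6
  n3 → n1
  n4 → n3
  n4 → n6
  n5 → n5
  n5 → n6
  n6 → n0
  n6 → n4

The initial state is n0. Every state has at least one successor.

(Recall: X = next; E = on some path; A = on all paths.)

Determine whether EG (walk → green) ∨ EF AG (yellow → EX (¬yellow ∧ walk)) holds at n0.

States satisfying walk → green: {n0, n2, n3, n4, n6}.
States satisfying EG (walk → green): {n0, n2, n3, n4, n6}.
States satisfying AG (yellow → EX (¬yellow ∧ walk)): {n1}.
States satisfying EF AG (yellow → EX (¬yellow ∧ walk)): {n0, n1, n2, n3, n4, n5, n6}.
States satisfying EG (walk → green) ∨ EF AG (yellow → EX (¬yellow ∧ walk)): {n0, n1, n2, n3, n4, n5, n6}.
n0 ∈ Sat(EG (walk → green) ∨ EF AG (yellow → EX (¬yellow ∧ walk))).

Yes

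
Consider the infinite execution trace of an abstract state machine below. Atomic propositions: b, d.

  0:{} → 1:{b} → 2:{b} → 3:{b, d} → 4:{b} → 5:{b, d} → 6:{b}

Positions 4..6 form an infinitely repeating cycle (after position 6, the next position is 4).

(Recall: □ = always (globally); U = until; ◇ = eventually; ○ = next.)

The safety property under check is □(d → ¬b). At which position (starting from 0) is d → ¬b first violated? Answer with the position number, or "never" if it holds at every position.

3

Check d → ¬b at each position in order: 0 ✓, 1 ✓, 2 ✓.
At position 3 the labels are {b, d}, so d → ¬b is false there. This is the first violation.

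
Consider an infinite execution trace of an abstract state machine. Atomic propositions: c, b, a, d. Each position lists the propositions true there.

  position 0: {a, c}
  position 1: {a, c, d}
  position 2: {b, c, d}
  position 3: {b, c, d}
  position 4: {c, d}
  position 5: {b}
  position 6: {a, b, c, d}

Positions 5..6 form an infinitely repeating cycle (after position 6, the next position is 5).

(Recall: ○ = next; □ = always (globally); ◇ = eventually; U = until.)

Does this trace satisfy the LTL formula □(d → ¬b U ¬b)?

d → ¬b U ¬b must hold at every position from 0 onward. It fails at position 2, so □(d → ¬b U ¬b) is false.
Positions where d holds: 1, 2, 3, 4, 6.
Check ¬b U ¬b at each: 1→ok, 2→fails, 3→fails, 4→ok, 6→fails.

Violated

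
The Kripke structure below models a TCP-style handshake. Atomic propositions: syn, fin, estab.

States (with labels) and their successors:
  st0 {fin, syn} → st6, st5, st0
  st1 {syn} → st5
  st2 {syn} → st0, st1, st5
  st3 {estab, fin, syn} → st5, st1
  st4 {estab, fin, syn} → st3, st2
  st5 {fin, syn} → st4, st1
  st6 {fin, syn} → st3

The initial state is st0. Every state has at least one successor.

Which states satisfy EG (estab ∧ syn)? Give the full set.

States satisfying estab ∧ syn: {st3, st4}.
States satisfying EG (estab ∧ syn): ∅.

none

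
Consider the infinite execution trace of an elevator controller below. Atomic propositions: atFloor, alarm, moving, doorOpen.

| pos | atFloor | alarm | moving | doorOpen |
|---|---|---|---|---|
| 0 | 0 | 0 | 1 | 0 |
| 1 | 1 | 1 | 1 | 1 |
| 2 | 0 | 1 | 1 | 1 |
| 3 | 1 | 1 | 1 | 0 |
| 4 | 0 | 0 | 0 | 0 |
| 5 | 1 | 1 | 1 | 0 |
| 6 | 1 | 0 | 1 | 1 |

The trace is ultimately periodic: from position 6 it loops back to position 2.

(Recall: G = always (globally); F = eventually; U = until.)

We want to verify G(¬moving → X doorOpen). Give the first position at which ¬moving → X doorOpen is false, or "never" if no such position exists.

Check ¬moving → X doorOpen at each position in order: 0 ✓, 1 ✓, 2 ✓, 3 ✓.
At position 4 the labels are {} and the next position 5 has {alarm, atFloor, moving}, so ¬moving → X doorOpen is false there. This is the first violation.

4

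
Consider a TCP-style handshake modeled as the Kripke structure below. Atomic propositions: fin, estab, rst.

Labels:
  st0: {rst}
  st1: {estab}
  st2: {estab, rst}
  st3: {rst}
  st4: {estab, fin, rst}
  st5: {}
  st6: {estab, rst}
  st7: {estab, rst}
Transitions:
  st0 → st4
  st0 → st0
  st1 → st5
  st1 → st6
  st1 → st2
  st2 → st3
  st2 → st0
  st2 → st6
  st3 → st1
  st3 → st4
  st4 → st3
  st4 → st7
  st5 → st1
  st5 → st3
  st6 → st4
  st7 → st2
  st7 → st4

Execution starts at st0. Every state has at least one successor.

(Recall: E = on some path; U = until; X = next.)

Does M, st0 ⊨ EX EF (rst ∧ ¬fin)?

States satisfying EF (rst ∧ ¬fin): {st0, st1, st2, st3, st4, st5, st6, st7}.
States satisfying EX EF (rst ∧ ¬fin): {st0, st1, st2, st3, st4, st5, st6, st7}.
st0 ∈ Sat(EX EF (rst ∧ ¬fin)).

Satisfied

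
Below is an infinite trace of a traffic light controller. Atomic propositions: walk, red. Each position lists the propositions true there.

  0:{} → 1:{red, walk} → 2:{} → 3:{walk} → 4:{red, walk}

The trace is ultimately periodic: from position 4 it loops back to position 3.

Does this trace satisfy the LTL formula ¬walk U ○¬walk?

Holds

Walking from position 0: ○¬walk first holds at position 1, and ¬walk holds at every earlier position along the way, so ¬walk U ○¬walk holds.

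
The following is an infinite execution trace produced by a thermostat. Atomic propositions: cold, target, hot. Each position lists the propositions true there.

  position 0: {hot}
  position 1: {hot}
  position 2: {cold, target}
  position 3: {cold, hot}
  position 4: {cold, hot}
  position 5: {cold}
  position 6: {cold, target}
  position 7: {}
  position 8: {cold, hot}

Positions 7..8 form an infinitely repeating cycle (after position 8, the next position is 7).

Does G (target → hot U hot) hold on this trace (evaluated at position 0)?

No

target → hot U hot must hold at every position from 0 onward. It fails at position 2, so G (target → hot U hot) is false.
Positions where target holds: 2, 6.
Check hot U hot at each: 2→fails, 6→fails.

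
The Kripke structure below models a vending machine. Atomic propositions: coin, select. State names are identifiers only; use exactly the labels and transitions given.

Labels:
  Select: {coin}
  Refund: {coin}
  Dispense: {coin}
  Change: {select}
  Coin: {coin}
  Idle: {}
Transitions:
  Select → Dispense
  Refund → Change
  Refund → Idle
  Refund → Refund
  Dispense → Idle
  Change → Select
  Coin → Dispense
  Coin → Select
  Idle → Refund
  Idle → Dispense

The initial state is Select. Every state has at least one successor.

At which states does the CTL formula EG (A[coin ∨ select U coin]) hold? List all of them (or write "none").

{Refund}

States satisfying A[coin ∨ select U coin]: {Select, Refund, Dispense, Change, Coin}.
States satisfying EG (A[coin ∨ select U coin]): {Refund}.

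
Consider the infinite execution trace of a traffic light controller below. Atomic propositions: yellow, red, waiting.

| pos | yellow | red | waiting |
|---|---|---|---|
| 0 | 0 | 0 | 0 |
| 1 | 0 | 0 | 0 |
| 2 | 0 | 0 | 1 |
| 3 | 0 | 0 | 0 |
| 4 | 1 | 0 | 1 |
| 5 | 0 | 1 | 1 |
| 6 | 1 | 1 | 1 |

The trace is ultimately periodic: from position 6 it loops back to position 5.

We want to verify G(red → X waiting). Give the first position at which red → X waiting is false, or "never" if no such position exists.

red → X waiting holds at every position 0..6, and those are all the positions the trace ever visits, so the invariant G(red → X waiting) is never violated.

never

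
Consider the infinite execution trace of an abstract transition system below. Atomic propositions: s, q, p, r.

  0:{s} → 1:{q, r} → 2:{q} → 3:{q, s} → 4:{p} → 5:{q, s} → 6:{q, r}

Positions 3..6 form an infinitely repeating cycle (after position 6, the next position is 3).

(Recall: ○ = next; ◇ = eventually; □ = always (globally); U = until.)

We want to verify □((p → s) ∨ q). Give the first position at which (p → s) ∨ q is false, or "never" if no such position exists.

4

Check (p → s) ∨ q at each position in order: 0 ✓, 1 ✓, 2 ✓, 3 ✓.
At position 4 the labels are {p}, so (p → s) ∨ q is false there. This is the first violation.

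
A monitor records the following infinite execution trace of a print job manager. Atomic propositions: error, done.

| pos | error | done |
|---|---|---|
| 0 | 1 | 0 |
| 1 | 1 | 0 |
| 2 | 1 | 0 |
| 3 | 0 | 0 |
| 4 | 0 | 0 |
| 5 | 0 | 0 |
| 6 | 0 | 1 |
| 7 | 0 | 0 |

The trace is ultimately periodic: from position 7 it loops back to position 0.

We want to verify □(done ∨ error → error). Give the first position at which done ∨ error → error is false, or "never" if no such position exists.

Check done ∨ error → error at each position in order: 0 ✓, 1 ✓, 2 ✓, 3 ✓, 4 ✓, 5 ✓.
At position 6 the labels are {done}, so done ∨ error → error is false there. This is the first violation.

6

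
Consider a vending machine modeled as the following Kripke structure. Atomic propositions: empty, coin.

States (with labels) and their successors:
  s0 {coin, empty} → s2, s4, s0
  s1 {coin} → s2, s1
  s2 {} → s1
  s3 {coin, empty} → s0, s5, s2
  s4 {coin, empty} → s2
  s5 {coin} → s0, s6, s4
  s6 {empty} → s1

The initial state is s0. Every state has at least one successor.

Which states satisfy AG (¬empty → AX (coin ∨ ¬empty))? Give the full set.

States satisfying ¬empty → AX (coin ∨ ¬empty): {s0, s1, s2, s3, s4, s6}.
States satisfying AG (¬empty → AX (coin ∨ ¬empty)): {s0, s1, s2, s4, s6}.

{s0, s1, s2, s4, s6}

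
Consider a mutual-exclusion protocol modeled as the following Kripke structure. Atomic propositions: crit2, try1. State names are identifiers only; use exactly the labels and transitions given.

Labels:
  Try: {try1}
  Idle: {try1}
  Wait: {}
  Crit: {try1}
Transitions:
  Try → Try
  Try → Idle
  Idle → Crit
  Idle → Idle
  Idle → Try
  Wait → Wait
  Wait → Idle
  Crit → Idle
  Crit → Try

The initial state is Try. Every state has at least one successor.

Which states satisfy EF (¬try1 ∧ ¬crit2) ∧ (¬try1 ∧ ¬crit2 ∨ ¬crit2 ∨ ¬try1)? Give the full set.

{Wait}

States satisfying ¬try1 ∧ ¬crit2: {Wait}.
States satisfying EF (¬try1 ∧ ¬crit2): {Wait}.
States satisfying ¬try1: {Wait}.
States satisfying ¬crit2: {Try, Idle, Wait, Crit}.
States satisfying ¬crit2 ∨ ¬try1: {Try, Idle, Wait, Crit}.
States satisfying ¬try1 ∧ ¬crit2 ∨ ¬crit2 ∨ ¬try1: {Try, Idle, Wait, Crit}.
States satisfying EF (¬try1 ∧ ¬crit2) ∧ (¬try1 ∧ ¬crit2 ∨ ¬crit2 ∨ ¬try1): {Wait}.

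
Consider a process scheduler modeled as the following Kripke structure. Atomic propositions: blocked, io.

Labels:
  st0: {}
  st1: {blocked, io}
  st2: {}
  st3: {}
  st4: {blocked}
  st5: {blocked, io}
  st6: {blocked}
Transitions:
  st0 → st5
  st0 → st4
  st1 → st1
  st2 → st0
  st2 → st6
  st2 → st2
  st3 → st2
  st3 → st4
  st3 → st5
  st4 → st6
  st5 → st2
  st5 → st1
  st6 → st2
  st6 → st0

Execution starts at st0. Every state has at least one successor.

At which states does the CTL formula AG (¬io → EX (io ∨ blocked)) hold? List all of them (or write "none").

States satisfying ¬io → EX (io ∨ blocked): {st0, st1, st2, st3, st4, st5}.
States satisfying AG (¬io → EX (io ∨ blocked)): {st1}.

{st1}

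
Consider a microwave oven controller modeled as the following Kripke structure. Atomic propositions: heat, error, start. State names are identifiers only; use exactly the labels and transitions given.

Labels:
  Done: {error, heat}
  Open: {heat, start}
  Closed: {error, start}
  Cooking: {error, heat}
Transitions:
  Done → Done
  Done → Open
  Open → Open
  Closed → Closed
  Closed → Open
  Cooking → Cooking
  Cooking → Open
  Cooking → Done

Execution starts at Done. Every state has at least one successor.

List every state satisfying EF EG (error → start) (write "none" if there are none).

States satisfying EG (error → start): {Open, Closed}.
States satisfying EF EG (error → start): {Done, Open, Closed, Cooking}.

{Done, Open, Closed, Cooking}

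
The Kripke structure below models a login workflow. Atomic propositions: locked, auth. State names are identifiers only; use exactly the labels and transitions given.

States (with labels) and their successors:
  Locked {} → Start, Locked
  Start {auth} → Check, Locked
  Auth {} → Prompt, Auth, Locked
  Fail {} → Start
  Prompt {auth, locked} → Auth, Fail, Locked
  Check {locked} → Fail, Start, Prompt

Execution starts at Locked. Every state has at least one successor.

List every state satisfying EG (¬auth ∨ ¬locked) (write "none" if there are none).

States satisfying ¬auth ∨ ¬locked: {Locked, Start, Auth, Fail, Check}.
States satisfying EG (¬auth ∨ ¬locked): {Locked, Start, Auth, Fail, Check}.

{Locked, Start, Auth, Fail, Check}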